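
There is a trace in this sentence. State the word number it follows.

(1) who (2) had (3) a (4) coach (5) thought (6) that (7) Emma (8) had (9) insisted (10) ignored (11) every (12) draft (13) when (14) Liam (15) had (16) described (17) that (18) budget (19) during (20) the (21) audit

The displaced element is "who" (word 1).
It is linked across 2 clause boundaries (that → Ø).
It functions as the subject of "ignored", so the gap sits immediately after word 9 ("insisted").
Base order: A coach had thought that Emma had insisted that who ignored every draft when Liam had described that budget during the audit.

9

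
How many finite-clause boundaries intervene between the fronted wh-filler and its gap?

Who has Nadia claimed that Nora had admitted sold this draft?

2

"who" is extracted from the subject of "sold".
Boundaries crossed, outermost first: [that], [Ø] — 2 in total.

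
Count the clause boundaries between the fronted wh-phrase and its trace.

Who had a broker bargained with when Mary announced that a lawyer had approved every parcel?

0

"who" originates inside the matrix clause — no clause boundary is crossed.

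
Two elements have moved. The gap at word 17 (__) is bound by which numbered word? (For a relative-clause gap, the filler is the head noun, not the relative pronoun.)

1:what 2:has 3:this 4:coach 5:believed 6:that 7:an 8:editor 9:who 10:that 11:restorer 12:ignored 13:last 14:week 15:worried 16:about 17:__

1

The marked gap is the object of the preposition "about" of "worried".
Its filler is the fronted wh-phrase "what", at word 1.
(The other dependency links word 8 to a gap after word 12.)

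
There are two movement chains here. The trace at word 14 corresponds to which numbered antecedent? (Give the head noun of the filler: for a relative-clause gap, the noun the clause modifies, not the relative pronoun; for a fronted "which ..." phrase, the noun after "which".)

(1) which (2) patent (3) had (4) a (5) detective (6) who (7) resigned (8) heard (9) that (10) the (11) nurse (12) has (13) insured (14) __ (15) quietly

The marked gap is the direct object of "insured".
Its filler is the fronted wh-phrase "which patent", at word 2.
(The other dependency links word 5 to a gap after word 6.)

2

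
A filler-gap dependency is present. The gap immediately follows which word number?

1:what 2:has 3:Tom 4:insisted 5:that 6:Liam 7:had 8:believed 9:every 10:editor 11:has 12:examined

The displaced element is "what" (word 1).
It is linked across 2 clause boundaries (that → Ø).
It functions as the direct object of "examined", so the gap sits immediately after word 12 ("examined").
Base order: Tom has insisted that Liam had believed every editor has examined what.

12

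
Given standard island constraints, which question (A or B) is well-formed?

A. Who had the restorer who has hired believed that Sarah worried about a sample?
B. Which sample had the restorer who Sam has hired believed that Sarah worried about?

B

In A, the wh-phrase is extracted from inside a complex-NP island (relative clause) (introduced by "who"), which blocks movement.
In B, the extraction path crosses only that-complement boundaries, which are transparent.
So B is grammatical.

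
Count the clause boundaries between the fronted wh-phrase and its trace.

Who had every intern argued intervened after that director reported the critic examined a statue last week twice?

"who" is extracted from the subject of "intervened".
Boundaries crossed, outermost first: [Ø] — 1 in total.

1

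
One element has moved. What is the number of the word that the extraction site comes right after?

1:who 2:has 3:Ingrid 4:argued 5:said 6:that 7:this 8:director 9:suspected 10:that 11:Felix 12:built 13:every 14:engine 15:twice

The displaced element is "who" (word 1).
It is linked across 1 clause boundary (Ø).
It functions as the subject of "said", so the gap sits immediately after word 4 ("argued").
Base order: Ingrid has argued who said that this director suspected that Felix built every engine twice.

4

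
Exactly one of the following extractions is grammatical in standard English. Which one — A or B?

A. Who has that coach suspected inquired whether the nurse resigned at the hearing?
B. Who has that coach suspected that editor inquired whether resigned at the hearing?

In B, the wh-phrase is extracted from inside a wh-island (introduced by "whether"), which blocks movement.
In A, the extraction path crosses only that-complement boundaries, which are transparent.
So A is grammatical.

A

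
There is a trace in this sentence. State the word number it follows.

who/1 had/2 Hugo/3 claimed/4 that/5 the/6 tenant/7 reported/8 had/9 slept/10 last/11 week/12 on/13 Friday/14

8

The displaced element is "who" (word 1).
It is linked across 2 clause boundaries (that → Ø).
It functions as the subject of "slept", so the gap sits immediately after word 8 ("reported").
Base order: Hugo had claimed that the tenant reported that who had slept last week on Friday.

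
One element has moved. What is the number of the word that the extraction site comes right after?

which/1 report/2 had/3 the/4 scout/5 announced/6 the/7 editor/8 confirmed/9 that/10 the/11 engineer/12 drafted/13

The displaced element is "which report" (word 2).
It is linked across 2 clause boundaries (Ø → that).
It functions as the direct object of "drafted", so the gap sits immediately after word 13 ("drafted").
Base order: The scout had announced the editor confirmed that the engineer drafted which report.

13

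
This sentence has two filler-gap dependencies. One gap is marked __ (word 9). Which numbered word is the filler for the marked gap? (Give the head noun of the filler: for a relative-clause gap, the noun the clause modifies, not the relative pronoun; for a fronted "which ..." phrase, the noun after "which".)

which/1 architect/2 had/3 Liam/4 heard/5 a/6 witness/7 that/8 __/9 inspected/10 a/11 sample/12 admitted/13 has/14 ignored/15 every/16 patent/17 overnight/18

The marked gap is inside the relative clause, the subject of "inspected".
Its filler is the head noun "witness" (via "that"), at word 7.
(The other dependency links word 2 to a gap after word 13.)

7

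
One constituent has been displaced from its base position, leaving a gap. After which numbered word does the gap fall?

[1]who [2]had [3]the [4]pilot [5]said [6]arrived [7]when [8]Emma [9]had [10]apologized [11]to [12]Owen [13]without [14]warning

5

The displaced element is "who" (word 1).
It is linked across 1 clause boundary (Ø).
It functions as the subject of "arrived", so the gap sits immediately after word 5 ("said").
Base order: The pilot had said who arrived when Emma had apologized to Owen without warning.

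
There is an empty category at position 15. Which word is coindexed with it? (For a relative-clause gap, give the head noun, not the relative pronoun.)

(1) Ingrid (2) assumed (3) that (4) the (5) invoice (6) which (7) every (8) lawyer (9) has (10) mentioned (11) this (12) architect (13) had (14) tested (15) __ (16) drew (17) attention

5

The gap at 15 is the object of "tested", inside a relative clause.
The relative pronoun is "which" (word 6); it is bound by the head noun immediately before it.
Its filler is the head noun "invoice", at word 5.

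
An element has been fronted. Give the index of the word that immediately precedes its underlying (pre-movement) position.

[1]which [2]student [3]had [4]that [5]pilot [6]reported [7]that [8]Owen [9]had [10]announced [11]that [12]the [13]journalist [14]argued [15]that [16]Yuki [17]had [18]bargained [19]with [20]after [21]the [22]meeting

19

The displaced element is "which student" (word 2).
It is linked across 3 clause boundaries (that → that → that).
It functions as the object of the preposition "with" of "bargained", so the gap sits immediately after word 19 ("with").
Base order: That pilot had reported that Owen had announced that the journalist argued that Yuki had bargained with which student after the meeting.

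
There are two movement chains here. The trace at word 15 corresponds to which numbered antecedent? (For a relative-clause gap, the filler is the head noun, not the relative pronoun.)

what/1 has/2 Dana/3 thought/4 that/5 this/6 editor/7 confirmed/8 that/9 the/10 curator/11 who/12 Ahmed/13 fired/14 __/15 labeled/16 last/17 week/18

The marked gap is inside the relative clause, the direct object of "fired".
Its filler is the head noun "curator" (via "who"), at word 11.
(The other dependency links word 1 to a gap after word 16.)

11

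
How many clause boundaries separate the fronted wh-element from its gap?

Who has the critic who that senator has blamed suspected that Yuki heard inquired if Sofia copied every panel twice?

2

"who" is extracted from the subject of "inquired".
Boundaries crossed, outermost first: [that], [Ø] — 2 in total.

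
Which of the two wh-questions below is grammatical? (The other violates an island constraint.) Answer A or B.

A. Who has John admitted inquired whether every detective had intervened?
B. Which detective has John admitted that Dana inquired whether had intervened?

A

In B, the wh-phrase is extracted from inside a wh-island (introduced by "whether"), which blocks movement.
In A, the extraction path crosses only that-complement boundaries, which are transparent.
So A is grammatical.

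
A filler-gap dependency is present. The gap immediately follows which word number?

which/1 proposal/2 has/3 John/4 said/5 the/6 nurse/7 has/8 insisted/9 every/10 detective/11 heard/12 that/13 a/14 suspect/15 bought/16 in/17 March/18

The displaced element is "which proposal" (word 2).
It is linked across 3 clause boundaries (Ø → Ø → that).
It functions as the direct object of "bought", so the gap sits immediately after word 16 ("bought").
Base order: John has said the nurse has insisted every detective heard that a suspect bought which proposal in March.

16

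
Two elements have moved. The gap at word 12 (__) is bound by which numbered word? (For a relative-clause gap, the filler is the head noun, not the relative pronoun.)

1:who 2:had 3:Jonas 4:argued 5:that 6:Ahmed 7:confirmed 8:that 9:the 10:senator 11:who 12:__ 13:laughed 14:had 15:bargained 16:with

10

The marked gap is inside the relative clause, the subject of "laughed".
Its filler is the head noun "senator" (via "who"), at word 10.
(The other dependency links word 1 to a gap after word 16.)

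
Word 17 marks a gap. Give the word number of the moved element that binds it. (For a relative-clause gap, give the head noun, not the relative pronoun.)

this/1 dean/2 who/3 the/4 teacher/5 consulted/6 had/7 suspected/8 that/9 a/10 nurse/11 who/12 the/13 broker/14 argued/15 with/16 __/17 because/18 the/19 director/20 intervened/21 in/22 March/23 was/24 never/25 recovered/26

The gap at 17 is the prepositional object of "argued", inside a relative clause.
The relative pronoun is "who" (word 12); it is bound by the head noun immediately before it.
Its filler is the head noun "nurse", at word 11.

11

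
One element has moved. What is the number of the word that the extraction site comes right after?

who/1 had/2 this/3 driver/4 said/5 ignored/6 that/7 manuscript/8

The displaced element is "who" (word 1).
It is linked across 1 clause boundary (Ø).
It functions as the subject of "ignored", so the gap sits immediately after word 5 ("said").
Base order: This driver had said that who ignored that manuscript.

5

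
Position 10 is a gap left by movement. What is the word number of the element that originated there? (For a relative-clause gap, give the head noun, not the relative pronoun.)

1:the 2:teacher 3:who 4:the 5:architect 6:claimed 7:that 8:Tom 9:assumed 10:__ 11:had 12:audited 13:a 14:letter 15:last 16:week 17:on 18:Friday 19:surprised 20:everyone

The gap at 10 is the subject of "audited", inside a relative clause.
The relative pronoun is "who" (word 3); it is bound by the head noun immediately before it.
Its filler is the head noun "teacher", at word 2.

2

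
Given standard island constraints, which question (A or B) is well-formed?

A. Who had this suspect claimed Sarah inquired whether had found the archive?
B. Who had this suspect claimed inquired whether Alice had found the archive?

In A, the wh-phrase is extracted from inside a wh-island (introduced by "whether"), which blocks movement.
In B, the extraction path crosses only that-complement boundaries, which are transparent.
So B is grammatical.

B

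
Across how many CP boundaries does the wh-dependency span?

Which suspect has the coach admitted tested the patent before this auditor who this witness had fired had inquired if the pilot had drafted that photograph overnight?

"which suspect" is extracted from the subject of "tested".
Boundaries crossed, outermost first: [Ø] — 1 in total.

1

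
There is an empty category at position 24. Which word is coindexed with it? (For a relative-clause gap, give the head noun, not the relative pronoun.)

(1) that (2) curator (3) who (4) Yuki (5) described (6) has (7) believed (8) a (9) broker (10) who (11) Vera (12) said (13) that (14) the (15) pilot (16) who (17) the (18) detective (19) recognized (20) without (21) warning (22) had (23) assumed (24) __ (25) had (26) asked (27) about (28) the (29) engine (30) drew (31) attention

9

The gap at 24 is the subject of "asked", inside a relative clause.
The relative pronoun is "who" (word 10); it is bound by the head noun immediately before it.
Its filler is the head noun "broker", at word 9.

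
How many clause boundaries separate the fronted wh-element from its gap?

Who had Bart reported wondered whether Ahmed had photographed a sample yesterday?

"who" is extracted from the subject of "wondered".
Boundaries crossed, outermost first: [Ø] — 1 in total.

1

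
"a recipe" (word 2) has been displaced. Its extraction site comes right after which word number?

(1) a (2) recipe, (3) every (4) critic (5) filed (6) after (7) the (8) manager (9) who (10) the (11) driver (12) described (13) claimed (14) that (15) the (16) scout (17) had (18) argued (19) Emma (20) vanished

The displaced element is "a recipe" (word 2).
It functions as the direct object of "filed", so the gap sits immediately after word 5 ("filed").
Base order: Every critic filed a recipe after the manager who the driver described claimed that the scout had argued Emma vanished.

5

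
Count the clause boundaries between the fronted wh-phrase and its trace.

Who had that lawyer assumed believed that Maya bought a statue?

1

"who" is extracted from the subject of "believed".
Boundaries crossed, outermost first: [Ø] — 1 in total.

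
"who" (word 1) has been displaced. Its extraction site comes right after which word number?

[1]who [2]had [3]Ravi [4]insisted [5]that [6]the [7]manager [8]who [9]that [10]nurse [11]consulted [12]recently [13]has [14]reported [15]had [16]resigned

14

The displaced element is "who" (word 1).
It is linked across 2 clause boundaries (that → Ø).
It functions as the subject of "resigned", so the gap sits immediately after word 14 ("reported").
Base order: Ravi had insisted that the manager who that nurse consulted recently has reported that who had resigned.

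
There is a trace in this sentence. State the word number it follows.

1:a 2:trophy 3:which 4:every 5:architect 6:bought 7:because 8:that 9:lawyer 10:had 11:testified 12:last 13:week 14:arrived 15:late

The displaced element is "a trophy" (word 2).
It functions as the direct object of "bought", so the gap sits immediately after word 6 ("bought").
Base order: Every architect bought a trophy because that lawyer had testified last week.

6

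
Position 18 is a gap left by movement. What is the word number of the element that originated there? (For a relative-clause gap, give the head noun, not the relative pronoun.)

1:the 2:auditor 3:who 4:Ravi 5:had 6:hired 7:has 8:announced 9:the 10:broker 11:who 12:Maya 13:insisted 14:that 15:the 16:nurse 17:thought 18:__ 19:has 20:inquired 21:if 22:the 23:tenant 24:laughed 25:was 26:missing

The gap at 18 is the subject of "inquired", inside a relative clause.
The relative pronoun is "who" (word 11); it is bound by the head noun immediately before it.
Its filler is the head noun "broker", at word 10.

10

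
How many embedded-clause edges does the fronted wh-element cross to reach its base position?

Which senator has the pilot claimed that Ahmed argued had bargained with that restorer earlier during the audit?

2

"which senator" is extracted from the subject of "bargained".
Boundaries crossed, outermost first: [that], [Ø] — 2 in total.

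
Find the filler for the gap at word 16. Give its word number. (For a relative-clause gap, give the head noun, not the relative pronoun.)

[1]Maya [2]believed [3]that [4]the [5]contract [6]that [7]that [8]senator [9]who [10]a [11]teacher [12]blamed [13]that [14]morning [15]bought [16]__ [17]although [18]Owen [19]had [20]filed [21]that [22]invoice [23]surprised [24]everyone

The gap at 16 is the object of "bought", inside a relative clause.
The relative pronoun is "that" (word 6); it is bound by the head noun immediately before it.
Its filler is the head noun "contract", at word 5.

5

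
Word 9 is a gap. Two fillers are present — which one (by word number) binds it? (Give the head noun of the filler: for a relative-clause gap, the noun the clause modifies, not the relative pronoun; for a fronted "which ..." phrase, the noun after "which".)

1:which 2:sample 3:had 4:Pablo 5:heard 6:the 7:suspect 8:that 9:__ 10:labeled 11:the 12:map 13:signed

The marked gap is inside the relative clause, the subject of "labeled".
Its filler is the head noun "suspect" (via "that"), at word 7.
(The other dependency links word 2 to a gap after word 13.)

7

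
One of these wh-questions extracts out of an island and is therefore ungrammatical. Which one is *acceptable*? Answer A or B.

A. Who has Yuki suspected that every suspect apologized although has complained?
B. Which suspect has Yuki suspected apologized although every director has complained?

In A, the wh-phrase is extracted from inside an adjunct island (introduced by "although"), which blocks movement.
In B, the extraction path crosses only that-complement boundaries, which are transparent.
So B is grammatical.

B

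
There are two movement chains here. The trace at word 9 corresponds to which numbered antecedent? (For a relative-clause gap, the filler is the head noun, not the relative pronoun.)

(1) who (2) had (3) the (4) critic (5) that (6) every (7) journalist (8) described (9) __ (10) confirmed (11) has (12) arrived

4

The marked gap is inside the relative clause, the direct object of "described".
Its filler is the head noun "critic" (via "that"), at word 4.
(The other dependency links word 1 to a gap after word 10.)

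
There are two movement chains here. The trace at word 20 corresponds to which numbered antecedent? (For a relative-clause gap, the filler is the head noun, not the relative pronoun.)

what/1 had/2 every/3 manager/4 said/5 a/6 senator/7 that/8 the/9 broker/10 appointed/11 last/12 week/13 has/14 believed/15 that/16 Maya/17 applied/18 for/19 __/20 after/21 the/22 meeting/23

1

The marked gap is the object of the preposition "for" of "applied".
Its filler is the fronted wh-phrase "what", at word 1.
(The other dependency links word 7 to a gap after word 11.)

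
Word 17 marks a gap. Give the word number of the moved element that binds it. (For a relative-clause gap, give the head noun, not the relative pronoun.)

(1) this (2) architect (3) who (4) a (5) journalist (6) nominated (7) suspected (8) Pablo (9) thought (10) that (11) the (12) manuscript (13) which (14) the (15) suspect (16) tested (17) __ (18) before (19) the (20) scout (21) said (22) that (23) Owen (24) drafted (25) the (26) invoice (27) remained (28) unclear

The gap at 17 is the object of "tested", inside a relative clause.
The relative pronoun is "which" (word 13); it is bound by the head noun immediately before it.
Its filler is the head noun "manuscript", at word 12.

12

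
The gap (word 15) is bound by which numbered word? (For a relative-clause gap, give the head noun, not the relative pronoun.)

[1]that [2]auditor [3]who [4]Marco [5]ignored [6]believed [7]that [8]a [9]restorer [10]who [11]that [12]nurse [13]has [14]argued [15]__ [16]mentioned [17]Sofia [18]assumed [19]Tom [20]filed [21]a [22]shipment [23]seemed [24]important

The gap at 15 is the subject of "mentioned", inside a relative clause.
The relative pronoun is "who" (word 10); it is bound by the head noun immediately before it.
Its filler is the head noun "restorer", at word 9.

9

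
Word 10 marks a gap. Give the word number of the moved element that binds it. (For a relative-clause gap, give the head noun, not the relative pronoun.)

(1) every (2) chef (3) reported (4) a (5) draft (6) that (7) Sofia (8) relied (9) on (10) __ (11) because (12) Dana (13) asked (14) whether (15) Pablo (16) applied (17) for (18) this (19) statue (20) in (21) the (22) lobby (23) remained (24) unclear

5

The gap at 10 is the prepositional object of "relied", inside a relative clause.
The relative pronoun is "that" (word 6); it is bound by the head noun immediately before it.
Its filler is the head noun "draft", at word 5.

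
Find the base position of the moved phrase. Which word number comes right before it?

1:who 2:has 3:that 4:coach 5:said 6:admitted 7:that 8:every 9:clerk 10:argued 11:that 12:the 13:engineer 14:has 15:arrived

5

The displaced element is "who" (word 1).
It is linked across 1 clause boundary (Ø).
It functions as the subject of "admitted", so the gap sits immediately after word 5 ("said").
Base order: That coach has said that who admitted that every clerk argued that the engineer has arrived.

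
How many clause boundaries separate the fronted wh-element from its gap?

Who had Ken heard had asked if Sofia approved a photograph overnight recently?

1

"who" is extracted from the subject of "asked".
Boundaries crossed, outermost first: [Ø] — 1 in total.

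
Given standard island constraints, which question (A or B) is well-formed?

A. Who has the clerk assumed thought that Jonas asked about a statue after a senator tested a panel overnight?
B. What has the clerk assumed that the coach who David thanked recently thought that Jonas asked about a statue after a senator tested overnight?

A

In B, the wh-phrase is extracted from inside an adjunct island (introduced by "after"), which blocks movement.
In A, the extraction path crosses only that-complement boundaries, which are transparent.
So A is grammatical.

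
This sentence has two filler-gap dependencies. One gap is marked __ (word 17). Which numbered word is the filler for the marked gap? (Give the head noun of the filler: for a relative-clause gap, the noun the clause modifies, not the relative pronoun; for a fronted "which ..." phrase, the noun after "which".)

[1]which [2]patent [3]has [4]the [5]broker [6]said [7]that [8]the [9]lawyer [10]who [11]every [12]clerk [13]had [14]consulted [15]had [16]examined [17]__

The marked gap is the direct object of "examined".
Its filler is the fronted wh-phrase "which patent", at word 2.
(The other dependency links word 9 to a gap after word 14.)

2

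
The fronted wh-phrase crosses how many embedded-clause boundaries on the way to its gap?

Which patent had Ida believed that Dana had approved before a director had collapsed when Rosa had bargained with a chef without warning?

"which patent" is extracted from the object of "approved".
Boundaries crossed, outermost first: [that] — 1 in total.

1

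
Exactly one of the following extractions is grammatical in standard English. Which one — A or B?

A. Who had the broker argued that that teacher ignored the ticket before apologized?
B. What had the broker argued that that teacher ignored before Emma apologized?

In A, the wh-phrase is extracted from inside an adjunct island (introduced by "before"), which blocks movement.
In B, the extraction path crosses only that-complement boundaries, which are transparent.
So B is grammatical.

B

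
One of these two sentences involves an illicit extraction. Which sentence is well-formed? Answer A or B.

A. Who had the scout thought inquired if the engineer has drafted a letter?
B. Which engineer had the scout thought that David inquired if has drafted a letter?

A

In B, the wh-phrase is extracted from inside a wh-island (introduced by "if"), which blocks movement.
In A, the extraction path crosses only that-complement boundaries, which are transparent.
So A is grammatical.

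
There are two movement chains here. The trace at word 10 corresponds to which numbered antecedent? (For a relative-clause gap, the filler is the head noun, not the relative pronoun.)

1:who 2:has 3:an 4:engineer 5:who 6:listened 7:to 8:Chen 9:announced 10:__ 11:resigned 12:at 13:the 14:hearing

1

The marked gap is the subject of "resigned".
Its filler is the fronted wh-phrase "who", at word 1.
(The other dependency links word 4 to a gap after word 5.)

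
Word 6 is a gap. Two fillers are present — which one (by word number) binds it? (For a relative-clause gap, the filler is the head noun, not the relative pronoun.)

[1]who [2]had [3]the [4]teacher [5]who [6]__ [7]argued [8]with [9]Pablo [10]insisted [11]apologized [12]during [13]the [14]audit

4

The marked gap is inside the relative clause, the subject of "argued".
Its filler is the head noun "teacher" (via "who"), at word 4.
(The other dependency links word 1 to a gap after word 10.)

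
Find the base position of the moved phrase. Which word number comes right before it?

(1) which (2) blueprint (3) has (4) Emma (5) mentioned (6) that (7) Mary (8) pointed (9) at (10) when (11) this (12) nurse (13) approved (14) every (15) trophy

9

The displaced element is "which blueprint" (word 2).
It is linked across 1 clause boundary (that).
It functions as the object of the preposition "at" of "pointed", so the gap sits immediately after word 9 ("at").
Base order: Emma has mentioned that Mary pointed at which blueprint when this nurse approved every trophy.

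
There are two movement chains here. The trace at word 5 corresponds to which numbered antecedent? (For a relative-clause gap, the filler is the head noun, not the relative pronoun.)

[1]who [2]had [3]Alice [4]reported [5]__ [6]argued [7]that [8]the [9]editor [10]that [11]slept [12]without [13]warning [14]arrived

The marked gap is the subject of "argued".
Its filler is the fronted wh-phrase "who", at word 1.
(The other dependency links word 9 to a gap after word 10.)

1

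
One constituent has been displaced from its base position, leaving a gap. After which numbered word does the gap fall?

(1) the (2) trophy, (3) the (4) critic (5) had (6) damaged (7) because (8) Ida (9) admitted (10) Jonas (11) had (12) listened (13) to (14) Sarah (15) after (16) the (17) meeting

The displaced element is "the trophy" (word 2).
It functions as the direct object of "damaged", so the gap sits immediately after word 6 ("damaged").
Base order: The critic had damaged the trophy because Ida admitted Jonas had listened to Sarah after the meeting.

6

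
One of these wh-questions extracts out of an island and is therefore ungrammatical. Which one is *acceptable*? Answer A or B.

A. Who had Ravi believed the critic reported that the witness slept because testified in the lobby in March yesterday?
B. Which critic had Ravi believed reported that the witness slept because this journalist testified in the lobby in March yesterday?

B

In A, the wh-phrase is extracted from inside an adjunct island (introduced by "because"), which blocks movement.
In B, the extraction path crosses only that-complement boundaries, which are transparent.
So B is grammatical.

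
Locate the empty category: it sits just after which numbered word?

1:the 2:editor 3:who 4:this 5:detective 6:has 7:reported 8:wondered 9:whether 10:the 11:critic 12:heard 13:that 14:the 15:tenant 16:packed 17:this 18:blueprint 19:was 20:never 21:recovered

7

The displaced element is "the editor" (word 2).
It is linked across 1 clause boundary (Ø).
It functions as the subject of "wondered", so the gap sits immediately after word 7 ("reported").
Base order: This detective has reported that the editor wondered whether the critic heard that the tenant packed this blueprint.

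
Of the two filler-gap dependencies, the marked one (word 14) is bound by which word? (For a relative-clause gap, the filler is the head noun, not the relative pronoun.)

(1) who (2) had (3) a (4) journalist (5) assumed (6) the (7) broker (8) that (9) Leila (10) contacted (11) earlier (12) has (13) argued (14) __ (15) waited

1

The marked gap is the subject of "waited".
Its filler is the fronted wh-phrase "who", at word 1.
(The other dependency links word 7 to a gap after word 10.)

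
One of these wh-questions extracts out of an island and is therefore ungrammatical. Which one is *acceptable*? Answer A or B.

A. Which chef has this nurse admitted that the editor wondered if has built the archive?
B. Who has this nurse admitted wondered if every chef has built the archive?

In A, the wh-phrase is extracted from inside a wh-island (introduced by "if"), which blocks movement.
In B, the extraction path crosses only that-complement boundaries, which are transparent.
So B is grammatical.

B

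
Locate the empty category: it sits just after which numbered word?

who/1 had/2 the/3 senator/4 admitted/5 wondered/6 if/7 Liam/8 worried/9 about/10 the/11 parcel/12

The displaced element is "who" (word 1).
It is linked across 1 clause boundary (Ø).
It functions as the subject of "wondered", so the gap sits immediately after word 5 ("admitted").
Base order: The senator had admitted that who wondered if Liam worried about the parcel.

5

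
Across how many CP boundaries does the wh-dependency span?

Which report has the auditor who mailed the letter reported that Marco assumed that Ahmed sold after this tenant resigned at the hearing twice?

"which report" is extracted from the object of "sold".
Boundaries crossed, outermost first: [that], [that] — 2 in total.

2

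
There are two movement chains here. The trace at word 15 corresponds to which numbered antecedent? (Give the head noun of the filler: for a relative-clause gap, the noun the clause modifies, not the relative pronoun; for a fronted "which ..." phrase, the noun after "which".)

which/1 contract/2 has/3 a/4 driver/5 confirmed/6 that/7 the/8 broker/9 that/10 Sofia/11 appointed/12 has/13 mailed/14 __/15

The marked gap is the direct object of "mailed".
Its filler is the fronted wh-phrase "which contract", at word 2.
(The other dependency links word 9 to a gap after word 12.)

2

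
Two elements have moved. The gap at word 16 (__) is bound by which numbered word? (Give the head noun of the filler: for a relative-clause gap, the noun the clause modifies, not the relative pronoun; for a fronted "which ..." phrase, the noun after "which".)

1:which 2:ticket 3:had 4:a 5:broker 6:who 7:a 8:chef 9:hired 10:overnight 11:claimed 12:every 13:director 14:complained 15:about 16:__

2

The marked gap is the object of the preposition "about" of "complained".
Its filler is the fronted wh-phrase "which ticket", at word 2.
(The other dependency links word 5 to a gap after word 9.)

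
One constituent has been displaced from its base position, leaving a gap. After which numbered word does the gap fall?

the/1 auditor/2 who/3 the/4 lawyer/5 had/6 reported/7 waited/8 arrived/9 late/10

7

The displaced element is "the auditor" (word 2).
It is linked across 1 clause boundary (Ø).
It functions as the subject of "waited", so the gap sits immediately after word 7 ("reported").
Base order: The lawyer had reported the auditor waited.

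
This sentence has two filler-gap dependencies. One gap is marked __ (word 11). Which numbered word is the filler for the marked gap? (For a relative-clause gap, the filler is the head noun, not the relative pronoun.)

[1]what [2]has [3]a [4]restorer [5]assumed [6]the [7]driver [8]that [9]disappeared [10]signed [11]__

1

The marked gap is the direct object of "signed".
Its filler is the fronted wh-phrase "what", at word 1.
(The other dependency links word 7 to a gap after word 8.)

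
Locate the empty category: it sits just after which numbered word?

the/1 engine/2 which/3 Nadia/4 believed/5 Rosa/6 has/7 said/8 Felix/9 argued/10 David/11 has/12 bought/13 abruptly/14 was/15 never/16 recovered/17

13

The displaced element is "the engine" (word 2).
It is linked across 3 clause boundaries (Ø → Ø → Ø).
It functions as the direct object of "bought", so the gap sits immediately after word 13 ("bought").
Base order: Nadia believed Rosa has said Felix argued David has bought the engine abruptly.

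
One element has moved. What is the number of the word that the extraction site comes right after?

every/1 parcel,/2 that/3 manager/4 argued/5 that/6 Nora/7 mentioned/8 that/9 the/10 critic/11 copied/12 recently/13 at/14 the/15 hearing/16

12

The displaced element is "every parcel" (word 2).
It is linked across 2 clause boundaries (that → that).
It functions as the direct object of "copied", so the gap sits immediately after word 12 ("copied").
Base order: That manager argued that Nora mentioned that the critic copied every parcel recently at the hearing.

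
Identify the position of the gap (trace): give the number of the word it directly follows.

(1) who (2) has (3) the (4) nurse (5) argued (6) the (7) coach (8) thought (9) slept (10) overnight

8

The displaced element is "who" (word 1).
It is linked across 2 clause boundaries (Ø → Ø).
It functions as the subject of "slept", so the gap sits immediately after word 8 ("thought").
Base order: The nurse has argued the coach thought who slept overnight.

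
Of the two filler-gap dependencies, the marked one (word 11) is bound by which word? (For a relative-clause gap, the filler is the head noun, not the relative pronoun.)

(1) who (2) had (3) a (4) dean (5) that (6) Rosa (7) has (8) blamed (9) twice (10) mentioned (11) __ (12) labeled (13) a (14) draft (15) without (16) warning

The marked gap is the subject of "labeled".
Its filler is the fronted wh-phrase "who", at word 1.
(The other dependency links word 4 to a gap after word 8.)

1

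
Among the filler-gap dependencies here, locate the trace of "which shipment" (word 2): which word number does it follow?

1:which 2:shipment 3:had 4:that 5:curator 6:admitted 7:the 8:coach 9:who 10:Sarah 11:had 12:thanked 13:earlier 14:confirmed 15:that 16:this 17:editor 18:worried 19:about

19

The displaced element is "which shipment" (word 2).
It is linked across 2 clause boundaries (Ø → that).
It functions as the object of the preposition "about" of "worried", so the gap sits immediately after word 19 ("about").
Base order: That curator had admitted the coach who Sarah had thanked earlier confirmed that this editor worried about which shipment.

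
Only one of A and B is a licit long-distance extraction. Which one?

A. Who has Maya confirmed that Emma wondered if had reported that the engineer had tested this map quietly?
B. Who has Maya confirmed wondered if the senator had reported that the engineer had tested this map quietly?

In A, the wh-phrase is extracted from inside a wh-island (introduced by "if"), which blocks movement.
In B, the extraction path crosses only that-complement boundaries, which are transparent.
So B is grammatical.

B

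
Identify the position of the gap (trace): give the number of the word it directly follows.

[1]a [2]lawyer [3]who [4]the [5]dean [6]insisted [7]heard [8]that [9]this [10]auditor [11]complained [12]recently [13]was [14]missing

6

The displaced element is "a lawyer" (word 2).
It is linked across 1 clause boundary (Ø).
It functions as the subject of "heard", so the gap sits immediately after word 6 ("insisted").
Base order: The dean insisted that a lawyer heard that this auditor complained recently.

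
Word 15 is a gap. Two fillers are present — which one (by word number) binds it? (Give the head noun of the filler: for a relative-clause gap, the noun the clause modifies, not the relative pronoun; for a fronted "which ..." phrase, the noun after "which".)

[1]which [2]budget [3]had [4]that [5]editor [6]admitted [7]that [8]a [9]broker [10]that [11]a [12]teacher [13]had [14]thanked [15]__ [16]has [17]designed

9

The marked gap is inside the relative clause, the direct object of "thanked".
Its filler is the head noun "broker" (via "that"), at word 9.
(The other dependency links word 2 to a gap after word 17.)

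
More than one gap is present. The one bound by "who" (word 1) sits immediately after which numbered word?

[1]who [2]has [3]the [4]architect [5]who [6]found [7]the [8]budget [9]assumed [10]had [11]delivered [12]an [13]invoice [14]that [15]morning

9

The displaced element is "who" (word 1).
It is linked across 1 clause boundary (Ø).
It functions as the subject of "delivered", so the gap sits immediately after word 9 ("assumed").
Base order: The architect who found the budget has assumed that who had delivered an invoice that morning.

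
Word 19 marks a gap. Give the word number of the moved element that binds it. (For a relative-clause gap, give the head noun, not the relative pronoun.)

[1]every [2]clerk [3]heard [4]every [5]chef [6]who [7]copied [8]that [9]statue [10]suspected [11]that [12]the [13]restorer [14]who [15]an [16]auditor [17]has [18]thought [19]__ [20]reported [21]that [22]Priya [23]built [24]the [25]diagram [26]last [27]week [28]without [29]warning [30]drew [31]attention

13

The gap at 19 is the subject of "reported", inside a relative clause.
The relative pronoun is "who" (word 14); it is bound by the head noun immediately before it.
Its filler is the head noun "restorer", at word 13.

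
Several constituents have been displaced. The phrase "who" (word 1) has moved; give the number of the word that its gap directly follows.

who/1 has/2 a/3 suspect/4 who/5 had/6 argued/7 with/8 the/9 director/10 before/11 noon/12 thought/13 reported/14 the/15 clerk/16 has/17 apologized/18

The displaced element is "who" (word 1).
It is linked across 1 clause boundary (Ø).
It functions as the subject of "reported", so the gap sits immediately after word 13 ("thought").
Base order: A suspect who had argued with the director before noon has thought who reported the clerk has apologized.

13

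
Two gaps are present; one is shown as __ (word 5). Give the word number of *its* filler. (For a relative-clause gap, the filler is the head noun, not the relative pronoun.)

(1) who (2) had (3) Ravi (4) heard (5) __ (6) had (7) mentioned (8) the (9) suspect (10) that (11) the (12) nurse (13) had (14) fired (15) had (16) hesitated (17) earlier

1

The marked gap is the subject of "mentioned".
Its filler is the fronted wh-phrase "who", at word 1.
(The other dependency links word 9 to a gap after word 14.)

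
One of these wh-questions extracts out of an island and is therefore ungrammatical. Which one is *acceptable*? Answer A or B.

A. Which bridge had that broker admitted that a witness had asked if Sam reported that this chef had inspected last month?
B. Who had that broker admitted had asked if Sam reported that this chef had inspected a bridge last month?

In A, the wh-phrase is extracted from inside a wh-island (introduced by "if"), which blocks movement.
In B, the extraction path crosses only that-complement boundaries, which are transparent.
So B is grammatical.

B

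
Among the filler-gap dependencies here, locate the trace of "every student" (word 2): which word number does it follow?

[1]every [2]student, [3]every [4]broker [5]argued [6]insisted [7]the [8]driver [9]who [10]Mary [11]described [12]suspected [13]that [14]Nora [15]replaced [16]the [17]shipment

5

The displaced element is "every student" (word 2).
It is linked across 1 clause boundary (Ø).
It functions as the subject of "insisted", so the gap sits immediately after word 5 ("argued").
Base order: Every broker argued that every student insisted the driver who Mary described suspected that Nora replaced the shipment.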